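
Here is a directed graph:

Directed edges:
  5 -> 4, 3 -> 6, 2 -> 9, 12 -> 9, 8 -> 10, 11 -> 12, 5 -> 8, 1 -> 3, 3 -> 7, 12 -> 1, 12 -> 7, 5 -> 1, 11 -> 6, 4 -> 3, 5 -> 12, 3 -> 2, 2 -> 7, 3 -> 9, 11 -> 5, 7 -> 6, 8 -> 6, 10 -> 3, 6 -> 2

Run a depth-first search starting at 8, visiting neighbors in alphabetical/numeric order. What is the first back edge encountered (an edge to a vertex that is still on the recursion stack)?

7->6

DFS from 8 (visiting neighbors in alphabetical/numeric order); mark gray on enter, black on exit:
8 gray
  6 gray
    2 gray
      7 gray
        7→6: 6 is gray → back edge
First back edge: 7 → 6.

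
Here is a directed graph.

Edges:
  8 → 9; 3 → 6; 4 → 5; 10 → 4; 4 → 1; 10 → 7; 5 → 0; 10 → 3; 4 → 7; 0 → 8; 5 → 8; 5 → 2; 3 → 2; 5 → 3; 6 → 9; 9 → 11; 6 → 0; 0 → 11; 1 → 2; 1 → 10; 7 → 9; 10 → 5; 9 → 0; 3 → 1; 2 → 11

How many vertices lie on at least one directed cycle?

A vertex is on a directed cycle iff it belongs to a strongly connected component of size ≥ 2 (or has a self-loop).
The vertices on cycles are {0, 1, 3, 4, 5, 8, 9, 10} — 8 in total.

8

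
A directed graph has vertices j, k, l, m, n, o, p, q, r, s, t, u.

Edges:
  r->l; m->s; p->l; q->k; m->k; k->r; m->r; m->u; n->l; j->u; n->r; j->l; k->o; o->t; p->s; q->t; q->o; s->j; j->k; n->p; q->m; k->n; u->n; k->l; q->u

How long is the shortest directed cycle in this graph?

For each vertex v, BFS finds the shortest path from v back to v.
The shortest such closed walk is s → j → u → n → p → s, length 5.

5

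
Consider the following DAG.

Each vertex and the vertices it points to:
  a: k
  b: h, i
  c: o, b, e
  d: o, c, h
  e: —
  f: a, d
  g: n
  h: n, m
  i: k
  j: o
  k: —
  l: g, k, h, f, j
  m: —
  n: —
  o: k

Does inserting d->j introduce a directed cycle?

Adding d→j creates a cycle iff j can already reach d.
Explore from j: no path reaches d. The graph stays acyclic.

No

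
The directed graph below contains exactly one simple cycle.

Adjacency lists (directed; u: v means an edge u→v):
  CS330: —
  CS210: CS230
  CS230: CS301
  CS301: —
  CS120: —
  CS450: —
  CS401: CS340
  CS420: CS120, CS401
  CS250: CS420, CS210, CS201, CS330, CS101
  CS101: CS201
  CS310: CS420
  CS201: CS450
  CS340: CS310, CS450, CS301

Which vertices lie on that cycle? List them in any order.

CS310, CS340, CS401, CS420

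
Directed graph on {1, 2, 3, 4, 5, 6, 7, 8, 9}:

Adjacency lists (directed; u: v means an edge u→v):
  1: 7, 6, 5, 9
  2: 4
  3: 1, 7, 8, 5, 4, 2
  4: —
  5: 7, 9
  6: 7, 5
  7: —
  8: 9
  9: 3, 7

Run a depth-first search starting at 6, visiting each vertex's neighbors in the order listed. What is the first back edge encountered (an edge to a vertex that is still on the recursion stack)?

1→6

DFS from 6 (visiting each vertex's neighbors in the order listed); mark gray on enter, black on exit:
6 gray
  7 gray
  7 black
  5 gray
    5→7: 7 black — skip
    9 gray
      3 gray
        1 gray
          1→7: 7 black — skip
          1→6: 6 is gray → back edge
First back edge: 1 → 6.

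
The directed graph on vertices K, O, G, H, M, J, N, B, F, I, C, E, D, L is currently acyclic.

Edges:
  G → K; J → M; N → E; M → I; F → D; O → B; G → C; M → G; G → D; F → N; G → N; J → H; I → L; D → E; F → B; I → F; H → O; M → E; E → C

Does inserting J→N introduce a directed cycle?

No

Adding J→N creates a cycle iff N can already reach J.
Explore from N: no path reaches J. The graph stays acyclic.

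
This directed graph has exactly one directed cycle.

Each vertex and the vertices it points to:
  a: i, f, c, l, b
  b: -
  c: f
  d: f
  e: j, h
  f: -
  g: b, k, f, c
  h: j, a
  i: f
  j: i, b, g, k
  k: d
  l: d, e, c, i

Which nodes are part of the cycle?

DFS with gray/black marking from h:
h gray
  j gray
    i gray
      f gray
      f black
    i black
    b gray
    b black
    g gray
      g→b: b black — skip
      k gray
        d gray
          d→f: f black — skip
        d black
      k black
      g→f: f black — skip
      c gray
        c→f: f black — skip
      c black
    g black
    j→k: k black — skip
  j black
  a gray
    a→i: i black — skip
    a→f: f black — skip
    a→c: c black — skip
    l gray
      l→d: d black — skip
      e gray
        e→j: j black — skip
        e→h: h is gray → back edge
Back edge closes the cycle h → a → l → e → h; its vertices are {a, e, h, l}.

a, e, h, l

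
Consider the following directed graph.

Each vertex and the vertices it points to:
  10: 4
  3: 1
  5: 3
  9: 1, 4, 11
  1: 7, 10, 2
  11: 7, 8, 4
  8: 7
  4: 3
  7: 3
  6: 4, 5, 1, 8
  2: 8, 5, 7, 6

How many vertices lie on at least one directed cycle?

9

A vertex is on a directed cycle iff it belongs to a strongly connected component of size ≥ 2 (or has a self-loop).
The vertices on cycles are {1, 2, 3, 4, 5, 6, 7, 8, 10} — 9 in total.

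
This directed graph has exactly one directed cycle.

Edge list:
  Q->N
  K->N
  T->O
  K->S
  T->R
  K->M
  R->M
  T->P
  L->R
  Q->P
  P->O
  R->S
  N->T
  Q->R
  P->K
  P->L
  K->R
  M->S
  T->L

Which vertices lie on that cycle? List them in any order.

K, N, P, T

DFS with gray/black marking from N:
N gray
  T gray
    R gray
      S gray
      S black
      M gray
        M→S: S black — skip
      M black
    R black
    P gray
      L gray
        L→R: R black — skip
      L black
      O gray
      O black
      K gray
        K→S: S black — skip
        K→R: R black — skip
        K→N: N is gray → back edge
Back edge closes the cycle N → T → P → K → N; its vertices are {K, N, P, T}.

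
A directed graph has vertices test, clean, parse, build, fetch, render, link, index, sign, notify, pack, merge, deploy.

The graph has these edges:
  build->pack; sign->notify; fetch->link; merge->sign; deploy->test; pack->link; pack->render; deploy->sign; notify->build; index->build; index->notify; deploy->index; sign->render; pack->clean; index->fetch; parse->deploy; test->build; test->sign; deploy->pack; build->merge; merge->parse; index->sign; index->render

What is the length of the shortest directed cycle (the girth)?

For each vertex v, BFS finds the shortest path from v back to v.
The shortest such closed walk is build → merge → sign → notify → build, length 4.

4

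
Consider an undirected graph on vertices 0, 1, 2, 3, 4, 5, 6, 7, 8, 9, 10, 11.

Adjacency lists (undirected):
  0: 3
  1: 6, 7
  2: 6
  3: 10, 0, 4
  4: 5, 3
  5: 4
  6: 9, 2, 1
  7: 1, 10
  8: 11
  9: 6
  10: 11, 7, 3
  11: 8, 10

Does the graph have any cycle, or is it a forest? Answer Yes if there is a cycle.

No

DFS, tracking each vertex's parent; an edge to a visited non-parent vertex closes a cycle.
Start from 1:
visit 1 (parent –)
  visit 6 (parent 1)
    visit 9 (parent 6)
      9–6: parent, skip
    visit 2 (parent 6)
      2–6: parent, skip
    6–1: parent, skip
  visit 7 (parent 1)
    7–1: parent, skip
    visit 10 (parent 7)
      visit 11 (parent 10)
        visit 8 (parent 11)
          8–11: parent, skip
        11–10: parent, skip
      10–7: parent, skip
      visit 3 (parent 10)
        3–10: parent, skip
        visit 0 (parent 3)
          0–3: parent, skip
        visit 4 (parent 3)
          visit 5 (parent 4)
            5–4: parent, skip
          4–3: parent, skip
No non-parent visited neighbor found — the graph is a forest.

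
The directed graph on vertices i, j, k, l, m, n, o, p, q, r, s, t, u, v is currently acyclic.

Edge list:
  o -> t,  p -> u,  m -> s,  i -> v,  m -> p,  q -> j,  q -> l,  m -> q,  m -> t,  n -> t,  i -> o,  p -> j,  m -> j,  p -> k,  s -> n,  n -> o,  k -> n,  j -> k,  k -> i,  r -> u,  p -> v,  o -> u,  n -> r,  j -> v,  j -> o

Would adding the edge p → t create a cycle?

No

Adding p→t creates a cycle iff t can already reach p.
Explore from t: no path reaches p. The graph stays acyclic.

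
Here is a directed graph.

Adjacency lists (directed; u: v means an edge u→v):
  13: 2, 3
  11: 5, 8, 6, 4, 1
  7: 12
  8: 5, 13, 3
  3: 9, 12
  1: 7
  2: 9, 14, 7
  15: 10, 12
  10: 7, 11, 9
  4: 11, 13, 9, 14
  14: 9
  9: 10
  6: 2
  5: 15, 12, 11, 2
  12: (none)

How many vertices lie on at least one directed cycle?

A vertex is on a directed cycle iff it belongs to a strongly connected component of size ≥ 2 (or has a self-loop).
The vertices on cycles are {2, 3, 4, 5, 6, 8, 9, 10, 11, 13, 14, 15} — 12 in total.

12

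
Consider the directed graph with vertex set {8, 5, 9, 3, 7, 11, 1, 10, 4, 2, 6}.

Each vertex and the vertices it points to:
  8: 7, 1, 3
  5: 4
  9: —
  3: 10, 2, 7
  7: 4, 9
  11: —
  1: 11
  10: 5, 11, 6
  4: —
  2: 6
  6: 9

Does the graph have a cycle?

DFS with white/gray/black marking, starting from 6:
6 gray
  9 gray
  9 black
6 black
8 gray
  7 gray
    4 gray
    4 black
    7→9: 9 black — skip
  7 black
  1 gray
    11 gray
    11 black
  1 black
  3 gray
    10 gray
      5 gray
        5→4: 4 black — skip
      5 black
      10→11: 11 black — skip
      10→6: 6 black — skip
    10 black
    2 gray
      2→6: 6 black — skip
    2 black
    3→7: 7 black — skip
  3 black
8 black
Every edge goes to a white or black vertex — no back edge, so the graph is acyclic.

No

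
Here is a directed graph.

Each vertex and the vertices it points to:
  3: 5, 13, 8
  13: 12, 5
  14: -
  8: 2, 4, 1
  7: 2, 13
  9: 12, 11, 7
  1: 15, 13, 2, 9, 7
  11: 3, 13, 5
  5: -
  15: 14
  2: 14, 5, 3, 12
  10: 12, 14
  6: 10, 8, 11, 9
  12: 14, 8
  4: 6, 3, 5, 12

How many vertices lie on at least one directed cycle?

A vertex is on a directed cycle iff it belongs to a strongly connected component of size ≥ 2 (or has a self-loop).
The vertices on cycles are {1, 2, 3, 4, 6, 7, 8, 9, 10, 11, 12, 13} — 12 in total.

12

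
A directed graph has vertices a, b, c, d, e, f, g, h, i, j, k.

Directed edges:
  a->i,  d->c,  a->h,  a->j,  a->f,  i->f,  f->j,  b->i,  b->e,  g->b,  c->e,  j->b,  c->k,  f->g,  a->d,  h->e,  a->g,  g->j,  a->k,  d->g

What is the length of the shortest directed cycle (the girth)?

For each vertex v, BFS finds the shortest path from v back to v.
The shortest such closed walk is j → b → i → f → j, length 4.

4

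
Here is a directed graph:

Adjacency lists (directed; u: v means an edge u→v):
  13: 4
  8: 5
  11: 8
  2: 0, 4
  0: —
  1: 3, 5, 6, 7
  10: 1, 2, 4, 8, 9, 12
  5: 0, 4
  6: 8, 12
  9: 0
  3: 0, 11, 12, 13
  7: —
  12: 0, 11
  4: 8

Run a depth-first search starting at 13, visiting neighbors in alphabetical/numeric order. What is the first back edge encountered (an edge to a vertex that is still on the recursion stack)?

DFS from 13 (visiting neighbors in alphabetical/numeric order); mark gray on enter, black on exit:
13 gray
  4 gray
    8 gray
      5 gray
        0 gray
        0 black
        5→4: 4 is gray → back edge
First back edge: 5 → 4.

5->4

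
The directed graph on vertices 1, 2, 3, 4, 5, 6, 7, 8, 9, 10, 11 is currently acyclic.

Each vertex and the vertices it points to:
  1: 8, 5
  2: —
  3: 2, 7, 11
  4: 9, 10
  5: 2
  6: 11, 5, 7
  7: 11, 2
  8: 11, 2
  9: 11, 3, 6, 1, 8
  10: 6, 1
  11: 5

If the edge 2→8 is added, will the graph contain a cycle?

Yes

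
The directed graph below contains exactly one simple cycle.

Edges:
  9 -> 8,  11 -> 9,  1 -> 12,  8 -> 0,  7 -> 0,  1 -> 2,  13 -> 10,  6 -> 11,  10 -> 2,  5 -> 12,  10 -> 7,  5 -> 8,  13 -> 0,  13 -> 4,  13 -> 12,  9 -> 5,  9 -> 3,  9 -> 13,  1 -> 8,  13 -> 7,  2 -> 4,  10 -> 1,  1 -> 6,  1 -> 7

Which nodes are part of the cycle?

1, 6, 9, 10, 11, 13

DFS with gray/black marking from 6:
6 gray
  11 gray
    9 gray
      13 gray
        7 gray
          0 gray
          0 black
        7 black
        10 gray
          2 gray
            4 gray
            4 black
          2 black
          10→7: 7 black — skip
          1 gray
            1→7: 7 black — skip
            1→2: 2 black — skip
            8 gray
              8→0: 0 black — skip
            8 black
            1→6: 6 is gray → back edge
Back edge closes the cycle 6 → 11 → 9 → 13 → 10 → 1 → 6; its vertices are {1, 6, 9, 10, 11, 13}.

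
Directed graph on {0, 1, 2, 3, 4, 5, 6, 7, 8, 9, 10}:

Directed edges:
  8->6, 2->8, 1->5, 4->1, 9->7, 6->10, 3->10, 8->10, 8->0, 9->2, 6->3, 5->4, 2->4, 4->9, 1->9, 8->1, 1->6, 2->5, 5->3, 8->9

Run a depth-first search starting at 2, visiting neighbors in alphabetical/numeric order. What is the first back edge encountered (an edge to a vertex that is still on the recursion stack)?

5->4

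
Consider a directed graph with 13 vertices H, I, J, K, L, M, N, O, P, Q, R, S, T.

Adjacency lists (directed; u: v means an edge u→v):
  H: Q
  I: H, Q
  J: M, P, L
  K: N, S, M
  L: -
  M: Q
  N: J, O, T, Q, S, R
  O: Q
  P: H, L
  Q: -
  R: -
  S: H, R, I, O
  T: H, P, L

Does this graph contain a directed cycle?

No

DFS with white/gray/black marking, starting from L:
L gray
L black
H gray
  Q gray
  Q black
H black
I gray
  I→H: H black — skip
  I→Q: Q black — skip
I black
J gray
  M gray
    M→Q: Q black — skip
  M black
  P gray
    P→H: H black — skip
    P→L: L black — skip
  P black
  J→L: L black — skip
J black
K gray
  N gray
    N→J: J black — skip
    O gray
      O→Q: Q black — skip
    O black
    T gray
      T→H: H black — skip
      T→P: P black — skip
      T→L: L black — skip
    T black
    N→Q: Q black — skip
    S gray
      S→H: H black — skip
      R gray
      R black
      S→I: I black — skip
      S→O: O black — skip
    S black
    N→R: R black — skip
  N black
  K→S: S black — skip
  K→M: M black — skip
K black
Every edge goes to a white or black vertex — no back edge, so the graph is acyclic.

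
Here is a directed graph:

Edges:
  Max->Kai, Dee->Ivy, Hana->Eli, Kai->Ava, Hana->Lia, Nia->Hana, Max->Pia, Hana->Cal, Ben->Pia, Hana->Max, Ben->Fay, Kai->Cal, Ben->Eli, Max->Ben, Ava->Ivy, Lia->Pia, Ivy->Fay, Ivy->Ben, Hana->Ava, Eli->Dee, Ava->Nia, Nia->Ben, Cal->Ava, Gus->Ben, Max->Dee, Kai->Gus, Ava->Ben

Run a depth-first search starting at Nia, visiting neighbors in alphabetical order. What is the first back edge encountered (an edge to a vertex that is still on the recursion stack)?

Ivy->Ben

DFS from Nia (visiting neighbors in alphabetical order); mark gray on enter, black on exit:
Nia gray
  Ben gray
    Eli gray
      Dee gray
        Ivy gray
          Ivy→Ben: Ben is gray → back edge
First back edge: Ivy → Ben.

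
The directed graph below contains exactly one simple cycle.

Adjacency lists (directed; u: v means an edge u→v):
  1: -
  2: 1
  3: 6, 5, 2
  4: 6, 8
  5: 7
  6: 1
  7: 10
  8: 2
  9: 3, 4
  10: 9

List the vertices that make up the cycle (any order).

DFS with gray/black marking from 7:
7 gray
  10 gray
    9 gray
      3 gray
        6 gray
          1 gray
          1 black
        6 black
        5 gray
          5→7: 7 is gray → back edge
Back edge closes the cycle 7 → 10 → 9 → 3 → 5 → 7; its vertices are {3, 5, 7, 9, 10}.

3, 5, 7, 9, 10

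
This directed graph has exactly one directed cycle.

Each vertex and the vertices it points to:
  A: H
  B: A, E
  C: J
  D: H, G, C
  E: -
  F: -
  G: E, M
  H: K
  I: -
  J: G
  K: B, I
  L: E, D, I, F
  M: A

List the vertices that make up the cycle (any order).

A, B, H, K

DFS with gray/black marking from H:
H gray
  K gray
    B gray
      A gray
        A→H: H is gray → back edge
Back edge closes the cycle H → K → B → A → H; its vertices are {A, B, H, K}.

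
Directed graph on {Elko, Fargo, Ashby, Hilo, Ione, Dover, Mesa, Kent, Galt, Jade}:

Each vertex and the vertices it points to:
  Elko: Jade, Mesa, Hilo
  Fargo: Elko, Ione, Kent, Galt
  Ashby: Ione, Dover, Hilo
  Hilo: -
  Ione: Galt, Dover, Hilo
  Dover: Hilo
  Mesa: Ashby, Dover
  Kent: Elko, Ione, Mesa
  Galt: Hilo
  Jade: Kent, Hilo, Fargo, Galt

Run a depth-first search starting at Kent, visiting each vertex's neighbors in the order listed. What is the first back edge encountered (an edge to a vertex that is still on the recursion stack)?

Jade→Kent

DFS from Kent (visiting each vertex's neighbors in the order listed); mark gray on enter, black on exit:
Kent gray
  Elko gray
    Jade gray
      Jade→Kent: Kent is gray → back edge
First back edge: Jade → Kent.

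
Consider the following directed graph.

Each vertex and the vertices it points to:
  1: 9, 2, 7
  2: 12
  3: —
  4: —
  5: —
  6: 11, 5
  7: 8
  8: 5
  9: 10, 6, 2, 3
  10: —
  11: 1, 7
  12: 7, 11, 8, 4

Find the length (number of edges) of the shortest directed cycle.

For each vertex v, BFS finds the shortest path from v back to v.
The shortest such closed walk is 12 → 11 → 1 → 2 → 12, length 4.

4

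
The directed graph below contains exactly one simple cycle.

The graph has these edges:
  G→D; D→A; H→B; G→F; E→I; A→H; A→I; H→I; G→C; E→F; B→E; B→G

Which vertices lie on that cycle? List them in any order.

A, B, D, G, H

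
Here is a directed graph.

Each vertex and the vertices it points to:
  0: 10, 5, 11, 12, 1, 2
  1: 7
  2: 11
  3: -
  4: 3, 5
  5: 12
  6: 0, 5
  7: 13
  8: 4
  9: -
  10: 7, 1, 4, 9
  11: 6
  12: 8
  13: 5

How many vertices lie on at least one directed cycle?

A vertex is on a directed cycle iff it belongs to a strongly connected component of size ≥ 2 (or has a self-loop).
The vertices on cycles are {0, 2, 4, 5, 6, 8, 11, 12} — 8 in total.

8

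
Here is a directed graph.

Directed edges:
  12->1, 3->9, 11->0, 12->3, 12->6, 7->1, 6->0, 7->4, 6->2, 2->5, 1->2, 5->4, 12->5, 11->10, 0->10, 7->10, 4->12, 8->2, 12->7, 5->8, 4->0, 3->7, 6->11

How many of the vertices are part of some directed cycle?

A vertex is on a directed cycle iff it belongs to a strongly connected component of size ≥ 2 (or has a self-loop).
The vertices on cycles are {1, 2, 3, 4, 5, 6, 7, 8, 12} — 9 in total.

9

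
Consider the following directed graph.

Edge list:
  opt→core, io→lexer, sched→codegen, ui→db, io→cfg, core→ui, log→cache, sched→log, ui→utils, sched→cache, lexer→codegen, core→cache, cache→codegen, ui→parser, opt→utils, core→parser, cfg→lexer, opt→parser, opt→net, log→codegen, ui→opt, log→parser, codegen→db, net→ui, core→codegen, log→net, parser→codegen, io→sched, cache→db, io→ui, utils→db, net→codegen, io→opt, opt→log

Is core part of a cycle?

core is on a cycle iff core can reach itself via ≥1 edge.
core → ui → opt → core — yes.

Yes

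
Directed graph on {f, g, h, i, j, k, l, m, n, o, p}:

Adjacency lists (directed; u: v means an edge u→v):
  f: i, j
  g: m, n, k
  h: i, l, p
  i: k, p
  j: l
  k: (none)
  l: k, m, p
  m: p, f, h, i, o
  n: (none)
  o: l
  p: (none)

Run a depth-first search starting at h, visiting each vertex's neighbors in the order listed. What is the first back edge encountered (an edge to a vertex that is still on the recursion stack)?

DFS from h (visiting each vertex's neighbors in the order listed); mark gray on enter, black on exit:
h gray
  i gray
    k gray
    k black
    p gray
    p black
  i black
  l gray
    l→k: k black — skip
    m gray
      m→p: p black — skip
      f gray
        f→i: i black — skip
        j gray
          j→l: l is gray → back edge
First back edge: j → l.

j->l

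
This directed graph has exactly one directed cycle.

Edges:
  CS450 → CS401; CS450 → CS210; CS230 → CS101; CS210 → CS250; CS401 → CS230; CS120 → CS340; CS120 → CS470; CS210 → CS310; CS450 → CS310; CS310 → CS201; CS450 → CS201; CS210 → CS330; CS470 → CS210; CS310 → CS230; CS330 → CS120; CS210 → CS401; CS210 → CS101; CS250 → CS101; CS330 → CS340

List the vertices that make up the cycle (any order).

CS120, CS210, CS330, CS470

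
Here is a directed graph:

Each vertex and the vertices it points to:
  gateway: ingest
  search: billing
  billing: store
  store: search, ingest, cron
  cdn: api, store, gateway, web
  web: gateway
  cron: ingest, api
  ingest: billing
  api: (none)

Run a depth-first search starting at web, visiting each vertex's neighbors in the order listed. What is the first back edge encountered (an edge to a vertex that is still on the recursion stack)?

DFS from web (visiting each vertex's neighbors in the order listed); mark gray on enter, black on exit:
web gray
  gateway gray
    ingest gray
      billing gray
        store gray
          search gray
            search→billing: billing is gray → back edge
First back edge: search → billing.

search->billing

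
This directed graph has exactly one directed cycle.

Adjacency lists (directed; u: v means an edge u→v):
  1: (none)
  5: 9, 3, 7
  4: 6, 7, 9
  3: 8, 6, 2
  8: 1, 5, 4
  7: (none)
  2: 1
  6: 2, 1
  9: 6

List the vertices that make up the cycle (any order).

DFS with gray/black marking from 3:
3 gray
  8 gray
    1 gray
    1 black
    5 gray
      9 gray
        6 gray
          2 gray
            2→1: 1 black — skip
          2 black
          6→1: 1 black — skip
        6 black
      9 black
      5→3: 3 is gray → back edge
Back edge closes the cycle 3 → 8 → 5 → 3; its vertices are {3, 5, 8}.

3, 5, 8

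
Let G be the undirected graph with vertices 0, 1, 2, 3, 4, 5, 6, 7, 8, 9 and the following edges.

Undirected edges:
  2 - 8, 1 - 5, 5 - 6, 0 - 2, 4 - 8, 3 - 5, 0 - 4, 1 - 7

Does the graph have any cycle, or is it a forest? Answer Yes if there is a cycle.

DFS, tracking each vertex's parent; an edge to a visited non-parent vertex closes a cycle.
Start from 8:
visit 8 (parent –)
  visit 4 (parent 8)
    visit 0 (parent 4)
      visit 2 (parent 0)
        2–8: 8 visited and ≠ parent → cycle
Cycle: 8 – 4 – 0 – 2 – 8.

Yes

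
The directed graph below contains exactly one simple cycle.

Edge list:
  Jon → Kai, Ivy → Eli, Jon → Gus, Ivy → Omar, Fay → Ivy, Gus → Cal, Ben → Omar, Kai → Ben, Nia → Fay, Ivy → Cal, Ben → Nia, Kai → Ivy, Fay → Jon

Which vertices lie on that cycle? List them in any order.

Ben, Fay, Jon, Kai, Nia

DFS with gray/black marking from Jon:
Jon gray
  Gus gray
    Cal gray
    Cal black
  Gus black
  Kai gray
    Ivy gray
      Omar gray
      Omar black
      Eli gray
      Eli black
      Ivy→Cal: Cal black — skip
    Ivy black
    Ben gray
      Ben→Omar: Omar black — skip
      Nia gray
        Fay gray
          Fay→Ivy: Ivy black — skip
          Fay→Jon: Jon is gray → back edge
Back edge closes the cycle Jon → Kai → Ben → Nia → Fay → Jon; its vertices are {Ben, Fay, Jon, Kai, Nia}.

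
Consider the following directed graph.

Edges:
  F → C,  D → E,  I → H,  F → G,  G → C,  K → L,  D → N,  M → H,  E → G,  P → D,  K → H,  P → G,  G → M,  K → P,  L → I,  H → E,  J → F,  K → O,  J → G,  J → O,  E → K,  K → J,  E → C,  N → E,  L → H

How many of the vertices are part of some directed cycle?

A vertex is on a directed cycle iff it belongs to a strongly connected component of size ≥ 2 (or has a self-loop).
The vertices on cycles are {D, E, F, G, H, I, J, K, L, M, N, P} — 12 in total.

12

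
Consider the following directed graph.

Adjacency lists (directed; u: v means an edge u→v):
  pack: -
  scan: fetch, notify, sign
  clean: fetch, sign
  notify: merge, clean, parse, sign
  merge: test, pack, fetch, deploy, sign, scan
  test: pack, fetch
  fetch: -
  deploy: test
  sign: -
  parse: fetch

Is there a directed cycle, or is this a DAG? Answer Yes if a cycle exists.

DFS with white/gray/black marking, starting from fetch:
fetch gray
fetch black
pack gray
pack black
scan gray
  scan→fetch: fetch black — skip
  notify gray
    merge gray
      test gray
        test→pack: pack black — skip
        test→fetch: fetch black — skip
      test black
      merge→pack: pack black — skip
      merge→fetch: fetch black — skip
      deploy gray
        deploy→test: test black — skip
      deploy black
      sign gray
      sign black
      merge→scan: scan is gray → back edge
Back edge found, so a cycle exists: scan → notify → merge → scan.

Yes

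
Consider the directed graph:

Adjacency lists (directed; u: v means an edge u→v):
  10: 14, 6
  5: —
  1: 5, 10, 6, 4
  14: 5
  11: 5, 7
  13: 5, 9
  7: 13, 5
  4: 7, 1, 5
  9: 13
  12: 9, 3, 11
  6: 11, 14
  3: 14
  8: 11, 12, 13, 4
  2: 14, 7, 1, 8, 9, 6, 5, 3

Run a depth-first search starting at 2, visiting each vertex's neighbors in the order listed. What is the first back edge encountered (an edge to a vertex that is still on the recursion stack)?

DFS from 2 (visiting each vertex's neighbors in the order listed); mark gray on enter, black on exit:
2 gray
  14 gray
    5 gray
    5 black
  14 black
  7 gray
    13 gray
      13→5: 5 black — skip
      9 gray
        9→13: 13 is gray → back edge
First back edge: 9 → 13.

9->13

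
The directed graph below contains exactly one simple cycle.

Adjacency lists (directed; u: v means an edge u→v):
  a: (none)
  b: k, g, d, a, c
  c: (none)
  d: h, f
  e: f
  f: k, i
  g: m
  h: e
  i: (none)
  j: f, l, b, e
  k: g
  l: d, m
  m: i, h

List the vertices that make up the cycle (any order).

e, f, g, h, k, m

DFS with gray/black marking from k:
k gray
  g gray
    m gray
      i gray
      i black
      h gray
        e gray
          f gray
            f→k: k is gray → back edge
Back edge closes the cycle k → g → m → h → e → f → k; its vertices are {e, f, g, h, k, m}.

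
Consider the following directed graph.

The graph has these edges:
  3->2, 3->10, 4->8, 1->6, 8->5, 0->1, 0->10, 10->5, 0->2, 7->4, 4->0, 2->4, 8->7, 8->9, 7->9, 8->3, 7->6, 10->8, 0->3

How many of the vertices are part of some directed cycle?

7

A vertex is on a directed cycle iff it belongs to a strongly connected component of size ≥ 2 (or has a self-loop).
The vertices on cycles are {0, 2, 3, 4, 7, 8, 10} — 7 in total.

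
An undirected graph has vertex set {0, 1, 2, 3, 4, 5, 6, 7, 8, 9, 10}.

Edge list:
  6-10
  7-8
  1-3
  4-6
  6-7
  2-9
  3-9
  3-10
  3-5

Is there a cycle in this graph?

DFS, tracking each vertex's parent; an edge to a visited non-parent vertex closes a cycle.
Start from 3:
visit 3 (parent –)
  visit 10 (parent 3)
    10–3: parent, skip
    visit 6 (parent 10)
      visit 7 (parent 6)
        7–6: parent, skip
        visit 8 (parent 7)
          8–7: parent, skip
      6–10: parent, skip
      visit 4 (parent 6)
        4–6: parent, skip
  visit 5 (parent 3)
    5–3: parent, skip
  visit 1 (parent 3)
    1–3: parent, skip
  visit 9 (parent 3)
    9–3: parent, skip
    visit 2 (parent 9)
      2–9: parent, skip
visit 0 (parent –)
No non-parent visited neighbor found — the graph is a forest.

No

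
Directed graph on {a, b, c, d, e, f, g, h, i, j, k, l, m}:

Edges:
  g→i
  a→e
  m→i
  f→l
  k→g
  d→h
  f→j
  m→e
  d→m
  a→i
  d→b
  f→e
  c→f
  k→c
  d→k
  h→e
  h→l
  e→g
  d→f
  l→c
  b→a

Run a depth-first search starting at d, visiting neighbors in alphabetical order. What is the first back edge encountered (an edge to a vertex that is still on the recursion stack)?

c->f

DFS from d (visiting neighbors in alphabetical order); mark gray on enter, black on exit:
d gray
  b gray
    a gray
      e gray
        g gray
          i gray
          i black
        g black
      e black
      a→i: i black — skip
    a black
  b black
  f gray
    f→e: e black — skip
    j gray
    j black
    l gray
      c gray
        c→f: f is gray → back edge
First back edge: c → f.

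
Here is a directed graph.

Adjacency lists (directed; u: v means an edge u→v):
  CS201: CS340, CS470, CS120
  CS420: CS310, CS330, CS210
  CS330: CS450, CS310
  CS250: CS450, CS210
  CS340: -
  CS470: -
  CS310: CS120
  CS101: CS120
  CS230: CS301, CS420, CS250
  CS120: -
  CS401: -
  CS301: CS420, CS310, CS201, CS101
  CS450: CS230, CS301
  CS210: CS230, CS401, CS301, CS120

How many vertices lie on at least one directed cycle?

7

A vertex is on a directed cycle iff it belongs to a strongly connected component of size ≥ 2 (or has a self-loop).
The vertices on cycles are {CS210, CS230, CS250, CS301, CS330, CS420, CS450} — 7 in total.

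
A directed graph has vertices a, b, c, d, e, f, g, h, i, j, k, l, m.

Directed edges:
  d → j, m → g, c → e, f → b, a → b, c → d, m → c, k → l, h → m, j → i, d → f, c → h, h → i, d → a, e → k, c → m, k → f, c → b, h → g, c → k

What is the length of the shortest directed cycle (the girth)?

For each vertex v, BFS finds the shortest path from v back to v.
The shortest such closed walk is m → c → m, length 2.

2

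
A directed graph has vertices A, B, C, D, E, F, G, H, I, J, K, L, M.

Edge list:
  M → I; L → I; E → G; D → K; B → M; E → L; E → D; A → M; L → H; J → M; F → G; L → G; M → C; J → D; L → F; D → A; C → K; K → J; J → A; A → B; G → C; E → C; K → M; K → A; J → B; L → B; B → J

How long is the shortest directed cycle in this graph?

2

For each vertex v, BFS finds the shortest path from v back to v.
The shortest such closed walk is J → B → J, length 2.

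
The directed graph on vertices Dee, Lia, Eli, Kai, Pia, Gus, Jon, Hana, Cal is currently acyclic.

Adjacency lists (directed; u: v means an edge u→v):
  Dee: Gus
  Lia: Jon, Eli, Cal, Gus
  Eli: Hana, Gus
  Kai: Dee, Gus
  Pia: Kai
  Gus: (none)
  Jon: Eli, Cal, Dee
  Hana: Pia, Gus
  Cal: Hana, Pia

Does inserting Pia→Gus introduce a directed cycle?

No

Adding Pia→Gus creates a cycle iff Gus can already reach Pia.
Explore from Gus: no path reaches Pia. The graph stays acyclic.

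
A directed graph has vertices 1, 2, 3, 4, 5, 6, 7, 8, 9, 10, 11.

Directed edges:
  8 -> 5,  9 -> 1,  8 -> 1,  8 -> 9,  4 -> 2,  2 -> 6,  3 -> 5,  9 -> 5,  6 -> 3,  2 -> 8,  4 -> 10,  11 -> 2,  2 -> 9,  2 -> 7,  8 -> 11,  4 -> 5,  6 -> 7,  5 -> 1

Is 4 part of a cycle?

No

4 lies on a cycle iff there is a path from 4 back to itself.
Exploring from 4, it never reaches itself; equivalently, its strongly connected component is a singleton.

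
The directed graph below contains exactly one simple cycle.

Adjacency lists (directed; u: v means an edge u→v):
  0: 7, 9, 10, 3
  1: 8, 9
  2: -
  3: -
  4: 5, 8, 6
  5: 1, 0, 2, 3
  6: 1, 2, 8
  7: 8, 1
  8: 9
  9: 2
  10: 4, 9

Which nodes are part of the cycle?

0, 4, 5, 10

DFS with gray/black marking from 10:
10 gray
  4 gray
    5 gray
      1 gray
        8 gray
          9 gray
            2 gray
            2 black
          9 black
        8 black
        1→9: 9 black — skip
      1 black
      0 gray
        7 gray
          7→8: 8 black — skip
          7→1: 1 black — skip
        7 black
        0→9: 9 black — skip
        0→10: 10 is gray → back edge
Back edge closes the cycle 10 → 4 → 5 → 0 → 10; its vertices are {0, 4, 5, 10}.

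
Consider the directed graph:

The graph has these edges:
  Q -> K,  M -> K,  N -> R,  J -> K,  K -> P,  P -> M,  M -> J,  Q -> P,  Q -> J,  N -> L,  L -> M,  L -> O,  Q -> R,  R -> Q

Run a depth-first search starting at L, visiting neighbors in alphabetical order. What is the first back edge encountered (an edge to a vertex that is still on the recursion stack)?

DFS from L (visiting neighbors in alphabetical order); mark gray on enter, black on exit:
L gray
  M gray
    J gray
      K gray
        P gray
          P→M: M is gray → back edge
First back edge: P → M.

P→M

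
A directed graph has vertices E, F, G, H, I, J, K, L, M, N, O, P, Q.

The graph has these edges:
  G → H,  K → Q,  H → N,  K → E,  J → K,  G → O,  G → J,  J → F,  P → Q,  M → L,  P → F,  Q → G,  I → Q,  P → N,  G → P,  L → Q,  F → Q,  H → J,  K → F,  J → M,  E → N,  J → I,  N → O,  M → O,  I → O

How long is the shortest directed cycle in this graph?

For each vertex v, BFS finds the shortest path from v back to v.
The shortest such closed walk is G → P → Q → G, length 3.

3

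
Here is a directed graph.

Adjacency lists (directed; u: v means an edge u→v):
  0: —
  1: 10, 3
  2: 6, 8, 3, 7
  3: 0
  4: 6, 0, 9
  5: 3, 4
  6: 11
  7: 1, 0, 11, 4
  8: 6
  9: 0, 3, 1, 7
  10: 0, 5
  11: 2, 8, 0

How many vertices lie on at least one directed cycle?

10

A vertex is on a directed cycle iff it belongs to a strongly connected component of size ≥ 2 (or has a self-loop).
The vertices on cycles are {1, 2, 4, 5, 6, 7, 8, 9, 10, 11} — 10 in total.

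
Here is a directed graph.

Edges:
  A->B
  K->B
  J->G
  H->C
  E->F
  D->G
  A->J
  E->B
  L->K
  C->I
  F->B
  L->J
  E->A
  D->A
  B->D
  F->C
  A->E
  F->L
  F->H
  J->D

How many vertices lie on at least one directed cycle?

A vertex is on a directed cycle iff it belongs to a strongly connected component of size ≥ 2 (or has a self-loop).
The vertices on cycles are {A, B, D, E, F, J, K, L} — 8 in total.

8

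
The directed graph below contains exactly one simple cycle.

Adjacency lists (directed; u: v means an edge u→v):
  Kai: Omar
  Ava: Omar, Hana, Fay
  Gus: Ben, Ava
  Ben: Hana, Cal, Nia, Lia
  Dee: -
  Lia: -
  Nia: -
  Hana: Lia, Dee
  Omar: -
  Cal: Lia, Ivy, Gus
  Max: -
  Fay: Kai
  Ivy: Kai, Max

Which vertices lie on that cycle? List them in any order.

Ben, Cal, Gus

DFS with gray/black marking from Gus:
Gus gray
  Ben gray
    Hana gray
      Lia gray
      Lia black
      Dee gray
      Dee black
    Hana black
    Cal gray
      Cal→Lia: Lia black — skip
      Ivy gray
        Kai gray
          Omar gray
          Omar black
        Kai black
        Max gray
        Max black
      Ivy black
      Cal→Gus: Gus is gray → back edge
Back edge closes the cycle Gus → Ben → Cal → Gus; its vertices are {Ben, Cal, Gus}.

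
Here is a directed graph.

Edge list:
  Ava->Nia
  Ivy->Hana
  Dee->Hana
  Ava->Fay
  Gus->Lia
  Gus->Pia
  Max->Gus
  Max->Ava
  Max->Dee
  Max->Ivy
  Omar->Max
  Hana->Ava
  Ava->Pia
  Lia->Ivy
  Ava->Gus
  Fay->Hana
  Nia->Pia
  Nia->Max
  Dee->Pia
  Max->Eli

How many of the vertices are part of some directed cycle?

9

A vertex is on a directed cycle iff it belongs to a strongly connected component of size ≥ 2 (or has a self-loop).
The vertices on cycles are {Ava, Dee, Fay, Gus, Ivy, Lia, Max, Nia, Hana} — 9 in total.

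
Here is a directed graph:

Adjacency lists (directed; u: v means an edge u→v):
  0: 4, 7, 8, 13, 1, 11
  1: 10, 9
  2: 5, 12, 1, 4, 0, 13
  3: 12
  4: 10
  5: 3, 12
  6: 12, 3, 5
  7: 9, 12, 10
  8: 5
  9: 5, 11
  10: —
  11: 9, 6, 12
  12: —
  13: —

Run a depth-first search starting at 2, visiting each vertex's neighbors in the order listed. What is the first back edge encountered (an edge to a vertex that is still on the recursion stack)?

11->9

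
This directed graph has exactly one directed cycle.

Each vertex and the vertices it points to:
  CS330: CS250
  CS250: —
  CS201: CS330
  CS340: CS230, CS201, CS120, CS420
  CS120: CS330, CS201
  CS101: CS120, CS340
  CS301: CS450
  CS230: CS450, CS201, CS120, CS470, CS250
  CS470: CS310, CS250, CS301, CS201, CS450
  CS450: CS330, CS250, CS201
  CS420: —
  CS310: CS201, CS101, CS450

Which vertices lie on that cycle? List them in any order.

DFS with gray/black marking from CS101:
CS101 gray
  CS120 gray
    CS330 gray
      CS250 gray
      CS250 black
    CS330 black
    CS201 gray
      CS201→CS330: CS330 black — skip
    CS201 black
  CS120 black
  CS340 gray
    CS230 gray
      CS450 gray
        CS450→CS330: CS330 black — skip
        CS450→CS250: CS250 black — skip
        CS450→CS201: CS201 black — skip
      CS450 black
      CS230→CS201: CS201 black — skip
      CS230→CS120: CS120 black — skip
      CS470 gray
        CS310 gray
          CS310→CS201: CS201 black — skip
          CS310→CS101: CS101 is gray → back edge
Back edge closes the cycle CS101 → CS340 → CS230 → CS470 → CS310 → CS101; its vertices are {CS101, CS230, CS310, CS340, CS470}.

CS101, CS230, CS310, CS340, CS470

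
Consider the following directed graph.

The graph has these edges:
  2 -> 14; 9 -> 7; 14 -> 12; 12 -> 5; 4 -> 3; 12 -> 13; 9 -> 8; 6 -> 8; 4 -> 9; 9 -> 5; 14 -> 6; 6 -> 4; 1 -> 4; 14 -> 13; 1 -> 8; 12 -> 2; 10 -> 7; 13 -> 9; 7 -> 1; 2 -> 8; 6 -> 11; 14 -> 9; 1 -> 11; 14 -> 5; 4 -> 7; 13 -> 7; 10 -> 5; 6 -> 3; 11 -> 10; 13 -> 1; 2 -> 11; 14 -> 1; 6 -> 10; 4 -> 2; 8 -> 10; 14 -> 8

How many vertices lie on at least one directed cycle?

12

A vertex is on a directed cycle iff it belongs to a strongly connected component of size ≥ 2 (or has a self-loop).
The vertices on cycles are {1, 2, 4, 6, 7, 8, 9, 10, 11, 12, 13, 14} — 12 in total.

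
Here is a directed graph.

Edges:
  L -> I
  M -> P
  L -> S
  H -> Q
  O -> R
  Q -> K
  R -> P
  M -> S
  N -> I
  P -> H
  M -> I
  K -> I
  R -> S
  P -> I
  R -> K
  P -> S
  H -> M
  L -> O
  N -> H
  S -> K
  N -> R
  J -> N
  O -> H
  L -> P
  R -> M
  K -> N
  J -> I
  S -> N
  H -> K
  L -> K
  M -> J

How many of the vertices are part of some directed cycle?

A vertex is on a directed cycle iff it belongs to a strongly connected component of size ≥ 2 (or has a self-loop).
The vertices on cycles are {H, J, K, M, N, P, Q, R, S} — 9 in total.

9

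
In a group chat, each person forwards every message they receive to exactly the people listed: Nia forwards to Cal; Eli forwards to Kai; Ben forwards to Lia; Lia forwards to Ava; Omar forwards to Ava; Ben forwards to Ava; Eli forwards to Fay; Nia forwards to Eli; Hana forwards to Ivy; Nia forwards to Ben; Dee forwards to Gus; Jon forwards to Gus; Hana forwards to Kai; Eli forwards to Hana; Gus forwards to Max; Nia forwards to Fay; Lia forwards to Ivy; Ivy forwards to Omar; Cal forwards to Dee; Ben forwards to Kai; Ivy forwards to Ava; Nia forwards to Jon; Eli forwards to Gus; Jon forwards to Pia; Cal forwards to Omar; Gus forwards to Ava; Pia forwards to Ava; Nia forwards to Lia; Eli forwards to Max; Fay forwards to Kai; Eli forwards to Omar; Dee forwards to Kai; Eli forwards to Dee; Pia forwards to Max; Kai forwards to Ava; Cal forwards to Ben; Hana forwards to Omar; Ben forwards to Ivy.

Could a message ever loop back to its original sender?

DFS with white/gray/black marking, starting from Dee:
Dee gray
  Gus gray
    Ava gray
    Ava black
    Max gray
    Max black
  Gus black
  Kai gray
    Kai→Ava: Ava black — skip
  Kai black
Dee black
Jon gray
  Jon→Gus: Gus black — skip
  Pia gray
    Pia→Max: Max black — skip
    Pia→Ava: Ava black — skip
  Pia black
Jon black
Hana gray
  Hana→Kai: Kai black — skip
  Ivy gray
    Omar gray
      Omar→Ava: Ava black — skip
    Omar black
    Ivy→Ava: Ava black — skip
  Ivy black
  Hana→Omar: Omar black — skip
Hana black
Ben gray
  Lia gray
    Lia→Ava: Ava black — skip
    Lia→Ivy: Ivy black — skip
  Lia black
  Ben→Ava: Ava black — skip
  Ben→Kai: Kai black — skip
  Ben→Ivy: Ivy black — skip
Ben black
Cal gray
  Cal→Dee: Dee black — skip
  Cal→Ben: Ben black — skip
  Cal→Omar: Omar black — skip
Cal black
Nia gray
  Nia→Cal: Cal black — skip
  Nia→Lia: Lia black — skip
  Fay gray
    Fay→Kai: Kai black — skip
  Fay black
  Nia→Ben: Ben black — skip
  Eli gray
    Eli→Fay: Fay black — skip
    Eli→Hana: Hana black — skip
    Eli→Gus: Gus black — skip
    Eli→Omar: Omar black — skip
    Eli→Max: Max black — skip
    Eli→Dee: Dee black — skip
    Eli→Kai: Kai black — skip
  Eli black
  Nia→Jon: Jon black — skip
Nia black
Every edge goes to a white or black vertex — no back edge, so the graph is acyclic.

No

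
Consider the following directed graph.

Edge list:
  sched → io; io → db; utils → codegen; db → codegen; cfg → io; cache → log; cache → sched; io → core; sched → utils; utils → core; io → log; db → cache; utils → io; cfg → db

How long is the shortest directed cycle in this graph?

4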